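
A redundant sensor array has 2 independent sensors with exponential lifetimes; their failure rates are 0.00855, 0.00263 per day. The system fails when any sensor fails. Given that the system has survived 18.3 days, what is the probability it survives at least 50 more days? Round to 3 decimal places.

Time to first failure ~ Exp(Σλ) with Σλ = 0.01118.
By memorylessness, P(T > 18.3+50 | T > 18.3) = P(T > 50) = e^(−0.01118·50) ≈ 0.572.

0.572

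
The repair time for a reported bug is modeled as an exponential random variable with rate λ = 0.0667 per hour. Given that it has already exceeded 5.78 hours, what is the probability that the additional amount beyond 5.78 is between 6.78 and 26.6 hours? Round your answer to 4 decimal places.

0.4666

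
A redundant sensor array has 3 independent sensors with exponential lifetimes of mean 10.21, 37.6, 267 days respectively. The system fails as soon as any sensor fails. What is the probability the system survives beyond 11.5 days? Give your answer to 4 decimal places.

0.2287

The first failure time is exponential with rate Σλ_i = 1/10.21 + 1/37.6 + 1/267 = 0.128284 per day.
P(min > 11.5) = e^(−0.128284·11.5) = e^(−1.4753) ≈ 0.2287.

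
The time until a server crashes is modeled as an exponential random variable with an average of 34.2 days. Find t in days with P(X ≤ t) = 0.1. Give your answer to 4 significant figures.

3.603

The rate is λ = 1/34.2 = 0.0292398 per day.
Set 1 − e^(−λt) = 0.1, so t = −ln(0.9)/λ = 0.10536/0.0292398 ≈ 3.60333 days.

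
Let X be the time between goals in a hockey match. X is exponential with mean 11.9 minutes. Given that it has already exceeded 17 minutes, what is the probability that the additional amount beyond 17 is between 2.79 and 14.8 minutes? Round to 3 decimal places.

0.503

The rate is λ = 1/11.9 = 0.0840336 per minute.
Memoryless: the residual past 17 is again Exp(λ).
P(2.79 < residual < 14.8) = e^(−λ·2.79) − e^(−λ·14.8) = 0.79100 − 0.28832 ≈ 0.503.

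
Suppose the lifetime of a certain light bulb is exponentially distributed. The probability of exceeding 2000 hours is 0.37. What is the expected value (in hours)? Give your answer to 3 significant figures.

e^(−λ·2000) = 0.37 ⇒ λ = −ln(0.37)/2000 = 0.000497126.
Mean = 1/λ = 2011.56 hours.

2010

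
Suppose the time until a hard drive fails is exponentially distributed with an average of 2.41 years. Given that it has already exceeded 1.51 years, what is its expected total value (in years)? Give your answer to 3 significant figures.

The rate is λ = 1/2.41 = 0.414938 per year.
By memorylessness, E[X | X > 1.51] = 1.51 + 1/λ = 1.51 + 2.41 = 3.92 years.

3.92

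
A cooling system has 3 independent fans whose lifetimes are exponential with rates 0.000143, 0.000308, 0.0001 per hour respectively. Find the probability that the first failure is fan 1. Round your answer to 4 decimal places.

0.2595

The time to first failure is exponential with rate Σλ = 0.000143 + 0.000308 + 0.0001 = 0.000551.
P(fan 1 first) = λ_1/Σλ = 0.000143/0.000551 ≈ 0.2595.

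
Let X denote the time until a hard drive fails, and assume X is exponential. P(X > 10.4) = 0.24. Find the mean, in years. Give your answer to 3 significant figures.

7.29

e^(−λ·10.4) = 0.24 ⇒ λ = −ln(0.24)/10.4 = 0.137223.
Mean = 1/λ = 7.28742 years.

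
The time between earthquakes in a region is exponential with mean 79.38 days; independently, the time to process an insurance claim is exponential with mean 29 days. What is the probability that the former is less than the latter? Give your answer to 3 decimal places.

λ_1 = 1/79.38 = 0.0125976, λ_2 = 1/29 = 0.0344828.
For independent exponentials, P(the former < the latter) = λ_1/(λ_1+λ_2) = 0.0125976/0.0470804 ≈ 0.268.

0.268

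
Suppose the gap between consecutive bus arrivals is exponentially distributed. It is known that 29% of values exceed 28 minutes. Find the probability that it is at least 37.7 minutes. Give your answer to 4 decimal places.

e^(−λ·28) = 0.29 ⇒ λ = −ln(0.29)/28 = 0.0442098.
P(X > 37.7) = e^(−0.0442098·37.7) = e^(−1.6667) ≈ 0.1889.

0.1889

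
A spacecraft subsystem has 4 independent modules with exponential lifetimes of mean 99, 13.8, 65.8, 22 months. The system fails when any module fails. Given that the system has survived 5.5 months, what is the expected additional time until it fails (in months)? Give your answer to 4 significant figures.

First-failure rate Σλ = 1/99 + 1/13.8 + 1/65.8 + 1/22 = 0.143217.
By memorylessness the expected residual is 1/Σλ = 6.98242 months, regardless of the 5.5 already elapsed.

6.982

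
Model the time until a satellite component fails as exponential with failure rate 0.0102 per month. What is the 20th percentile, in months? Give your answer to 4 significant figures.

21.88

Set 1 − e^(−λt) = 0.2, so t = −ln(0.8)/λ = 0.22314/0.0102 ≈ 21.8768 months.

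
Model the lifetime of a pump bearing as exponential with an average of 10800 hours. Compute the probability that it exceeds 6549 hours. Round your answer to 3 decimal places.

0.545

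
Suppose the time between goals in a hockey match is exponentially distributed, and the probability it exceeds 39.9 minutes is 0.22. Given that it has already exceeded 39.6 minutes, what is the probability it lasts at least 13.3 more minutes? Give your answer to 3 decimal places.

From e^(−λ·39.9) = 0.22, λ = −ln(0.22)/39.9 = 0.0379481.
Memoryless: P(X > 39.6+13.3 | X > 39.6) = P(X > 13.3) = e^(−0.0379481·13.3) ≈ 0.604.

0.604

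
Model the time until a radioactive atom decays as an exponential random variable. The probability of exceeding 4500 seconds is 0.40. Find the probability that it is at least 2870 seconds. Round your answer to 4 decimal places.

0.5574

e^(−λ·4500) = 0.40 ⇒ λ = −ln(0.40)/4500 = 0.00020362.
P(X > 2870) = e^(−0.00020362·2870) = e^(−0.58439) ≈ 0.5574.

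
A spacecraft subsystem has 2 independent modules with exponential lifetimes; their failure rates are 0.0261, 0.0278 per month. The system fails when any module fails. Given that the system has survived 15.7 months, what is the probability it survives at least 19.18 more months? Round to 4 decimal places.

0.3557

Time to first failure ~ Exp(Σλ) with Σλ = 0.0539.
By memorylessness, P(T > 15.7+19.18 | T > 15.7) = P(T > 19.18) = e^(−0.0539·19.18) ≈ 0.3557.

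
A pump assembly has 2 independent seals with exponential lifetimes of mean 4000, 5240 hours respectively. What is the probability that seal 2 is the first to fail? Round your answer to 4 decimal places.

Rates: λ_i = 1/mean_i → 0.00025, 0.00019084; Σλ = 0.00044084.
P(seal 2 first) = λ_2/Σλ = 0.00019084/0.00044084 ≈ 0.4329.

0.4329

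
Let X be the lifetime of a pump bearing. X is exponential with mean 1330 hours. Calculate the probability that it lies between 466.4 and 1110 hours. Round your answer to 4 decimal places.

0.2702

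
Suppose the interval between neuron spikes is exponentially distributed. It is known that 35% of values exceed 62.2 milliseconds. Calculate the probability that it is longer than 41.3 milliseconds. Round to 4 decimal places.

0.4980

e^(−λ·62.2) = 0.35 ⇒ λ = −ln(0.35)/62.2 = 0.0168782.
P(X > 41.3) = e^(−0.0168782·41.3) = e^(−0.69707) ≈ 0.4980.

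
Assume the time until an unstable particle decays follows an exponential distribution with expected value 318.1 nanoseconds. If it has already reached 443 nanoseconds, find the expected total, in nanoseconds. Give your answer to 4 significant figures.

761.1

The rate is λ = 1/318.1 = 0.00314367 per nanosecond.
By memorylessness, E[X | X > 443] = 443 + 1/λ = 443 + 318.1 = 761.1 nanoseconds.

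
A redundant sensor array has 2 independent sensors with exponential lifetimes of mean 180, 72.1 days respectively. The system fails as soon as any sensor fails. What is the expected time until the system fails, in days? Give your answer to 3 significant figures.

51.5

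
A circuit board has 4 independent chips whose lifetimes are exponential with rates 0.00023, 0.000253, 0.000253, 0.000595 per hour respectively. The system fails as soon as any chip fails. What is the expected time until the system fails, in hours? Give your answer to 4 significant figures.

751.3

The time to first failure is exponential with rate Σλ = 0.00023 + 0.000253 + 0.000253 + 0.000595 = 0.001331.
E[min] = 1/Σλ = 1/0.001331 = 751.315 hours.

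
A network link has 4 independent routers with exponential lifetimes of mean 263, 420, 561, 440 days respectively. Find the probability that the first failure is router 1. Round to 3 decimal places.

0.371

Rates: λ_i = 1/mean_i → 0.00380228, 0.00238095, 0.00178253, 0.00227273; Σλ = 0.0102385.
P(router 1 first) = λ_1/Σλ = 0.00380228/0.0102385 ≈ 0.371.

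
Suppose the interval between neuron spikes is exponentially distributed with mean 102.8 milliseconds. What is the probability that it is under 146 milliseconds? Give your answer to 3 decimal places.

0.758

The rate is λ = 1/102.8 = 0.00972763 per millisecond.
P(X ≤ 146) = 1 − e^(−λ·146) = 1 − e^(−1.4202) ≈ 0.758.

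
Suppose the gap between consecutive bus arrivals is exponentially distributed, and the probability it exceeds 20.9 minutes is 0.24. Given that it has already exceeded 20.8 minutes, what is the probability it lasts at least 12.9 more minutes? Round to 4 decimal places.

0.4144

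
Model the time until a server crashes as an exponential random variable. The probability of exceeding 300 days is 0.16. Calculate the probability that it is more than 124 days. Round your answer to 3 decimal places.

e^(−λ·300) = 0.16 ⇒ λ = −ln(0.16)/300 = 0.0061086.
P(X > 124) = e^(−0.0061086·124) = e^(−0.75747) ≈ 0.469.

0.469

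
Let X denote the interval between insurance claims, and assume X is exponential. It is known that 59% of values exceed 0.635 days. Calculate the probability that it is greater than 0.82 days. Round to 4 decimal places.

e^(−λ·0.635) = 0.59 ⇒ λ = −ln(0.59)/0.635 = 0.830918.
P(X > 0.82) = e^(−0.830918·0.82) = e^(−0.68135) ≈ 0.5059.

0.5059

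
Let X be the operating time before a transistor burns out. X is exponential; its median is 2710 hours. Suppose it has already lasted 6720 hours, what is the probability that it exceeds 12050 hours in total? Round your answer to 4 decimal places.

0.2558

For an exponential, median = ln(2)/λ, so λ = ln 2 / 2710 = 0.000255774 per hour.
By the memoryless property, P(X > 6720+5330 | X > 6720) = P(X > 5330).
P(X > 5330) = e^(−1.3633) ≈ 0.2558.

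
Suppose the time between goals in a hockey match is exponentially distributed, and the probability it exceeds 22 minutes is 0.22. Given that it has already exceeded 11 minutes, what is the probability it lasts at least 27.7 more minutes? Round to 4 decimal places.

From e^(−λ·22) = 0.22, λ = −ln(0.22)/22 = 0.068824.
Memoryless: P(X > 11+27.7 | X > 11) = P(X > 27.7) = e^(−0.068824·27.7) ≈ 0.1486.

0.1486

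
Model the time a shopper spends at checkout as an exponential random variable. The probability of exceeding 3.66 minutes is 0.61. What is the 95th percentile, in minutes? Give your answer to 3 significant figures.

e^(−λ·3.66) = 0.61 ⇒ λ = −ln(0.61)/3.66 = 0.135054.
95th percentile: 1 − e^(−λt) = 0.95, t = −ln(0.05)/λ = 22.1818 minutes.

22.2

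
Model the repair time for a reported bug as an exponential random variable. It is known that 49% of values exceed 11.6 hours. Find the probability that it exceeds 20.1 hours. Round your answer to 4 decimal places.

0.2905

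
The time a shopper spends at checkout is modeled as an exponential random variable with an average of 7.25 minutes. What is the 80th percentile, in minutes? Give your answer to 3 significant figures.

The rate is λ = 1/7.25 = 0.137931 per minute.
Set 1 − e^(−λt) = 0.8, so t = −ln(0.2)/λ = 1.6094/0.137931 ≈ 11.6684 minutes.

11.7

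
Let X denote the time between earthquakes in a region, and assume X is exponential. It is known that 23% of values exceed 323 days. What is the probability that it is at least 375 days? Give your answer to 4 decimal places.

e^(−λ·323) = 0.23 ⇒ λ = −ln(0.23)/323 = 0.00455008.
P(X > 375) = e^(−0.00455008·375) = e^(−1.7063) ≈ 0.1815.

0.1815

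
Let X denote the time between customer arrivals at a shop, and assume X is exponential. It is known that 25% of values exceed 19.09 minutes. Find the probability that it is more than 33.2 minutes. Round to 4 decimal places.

0.0897

e^(−λ·19.09) = 0.25 ⇒ λ = −ln(0.25)/19.09 = 0.0726189.
P(X > 33.2) = e^(−0.0726189·33.2) = e^(−2.4109) ≈ 0.0897.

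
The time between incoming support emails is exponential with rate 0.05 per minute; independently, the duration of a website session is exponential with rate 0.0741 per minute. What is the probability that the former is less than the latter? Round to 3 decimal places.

λ_1 = 0.05, λ_2 = 0.0741.
For independent exponentials, P(the former < the latter) = λ_1/(λ_1+λ_2) = 0.05/0.1241 ≈ 0.403.

0.403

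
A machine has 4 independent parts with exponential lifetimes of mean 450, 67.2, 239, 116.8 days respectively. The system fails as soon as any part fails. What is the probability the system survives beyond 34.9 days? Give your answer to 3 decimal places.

The first failure time is exponential with rate Σλ_i = 1/450 + 1/67.2 + 1/239 + 1/116.8 = 0.0298489 per day.
P(min > 34.9) = e^(−0.0298489·34.9) = e^(−1.0417) ≈ 0.353.

0.353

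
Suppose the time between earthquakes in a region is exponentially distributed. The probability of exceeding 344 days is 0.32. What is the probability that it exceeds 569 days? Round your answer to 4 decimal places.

0.1519

e^(−λ·344) = 0.32 ⇒ λ = −ln(0.32)/344 = 0.00331231.
P(X > 569) = e^(−0.00331231·569) = e^(−1.8847) ≈ 0.1519.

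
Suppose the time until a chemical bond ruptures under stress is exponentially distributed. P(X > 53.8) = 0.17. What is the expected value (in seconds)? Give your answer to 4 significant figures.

e^(−λ·53.8) = 0.17 ⇒ λ = −ln(0.17)/53.8 = 0.032936.
Mean = 1/λ = 30.3619 seconds.

30.36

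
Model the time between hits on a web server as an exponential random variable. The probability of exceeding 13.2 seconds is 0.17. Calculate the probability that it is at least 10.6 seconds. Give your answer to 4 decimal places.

e^(−λ·13.2) = 0.17 ⇒ λ = −ln(0.17)/13.2 = 0.134239.
P(X > 10.6) = e^(−0.134239·10.6) = e^(−1.4229) ≈ 0.2410.

0.2410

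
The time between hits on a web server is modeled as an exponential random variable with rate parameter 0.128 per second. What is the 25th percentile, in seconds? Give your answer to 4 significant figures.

Set 1 − e^(−λt) = 0.25, so t = −ln(0.75)/λ = 0.28768/0.128 ≈ 2.24752 seconds.

2.248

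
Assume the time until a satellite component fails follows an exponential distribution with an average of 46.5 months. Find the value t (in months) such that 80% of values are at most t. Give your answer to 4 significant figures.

74.84

The rate is λ = 1/46.5 = 0.0215054 per month.
Set 1 − e^(−λt) = 0.8, so t = −ln(0.2)/λ = 1.6094/0.0215054 ≈ 74.8389 months.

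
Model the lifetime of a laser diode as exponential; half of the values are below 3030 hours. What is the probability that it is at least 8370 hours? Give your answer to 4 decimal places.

0.1474

For an exponential, median = ln(2)/λ, so λ = ln 2 / 3030 = 0.000228761 per hour.
P(X > 8370) = e^(−λ·8370) = e^(−1.9147) ≈ 0.1474.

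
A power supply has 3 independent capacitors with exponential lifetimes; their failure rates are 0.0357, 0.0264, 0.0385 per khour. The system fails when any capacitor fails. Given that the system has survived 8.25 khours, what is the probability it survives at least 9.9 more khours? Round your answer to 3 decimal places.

Time to first failure ~ Exp(Σλ) with Σλ = 0.1006.
By memorylessness, P(T > 8.25+9.9 | T > 8.25) = P(T > 9.9) = e^(−0.1006·9.9) ≈ 0.369.

0.369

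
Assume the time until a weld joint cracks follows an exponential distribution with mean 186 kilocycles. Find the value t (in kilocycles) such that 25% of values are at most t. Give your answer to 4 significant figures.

The rate is λ = 1/186 = 0.00537634 per kilocycle.
Set 1 − e^(−λt) = 0.25, so t = −ln(0.75)/λ = 0.28768/0.00537634 ≈ 53.5089 kilocycles.

53.51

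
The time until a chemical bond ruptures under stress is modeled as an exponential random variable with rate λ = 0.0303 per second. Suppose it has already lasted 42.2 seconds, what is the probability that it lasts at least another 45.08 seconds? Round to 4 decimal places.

0.2551

The exponential is memoryless, so the remaining time is again Exp(λ): the condition X > 42.2 is irrelevant.
P(X > 45.08) = e^(−1.3659) ≈ 0.2551.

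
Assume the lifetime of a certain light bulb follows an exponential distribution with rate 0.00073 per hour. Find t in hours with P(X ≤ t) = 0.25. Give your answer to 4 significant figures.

Set 1 − e^(−λt) = 0.25, so t = −ln(0.75)/λ = 0.28768/0.00073 ≈ 394.085 hours.

394.1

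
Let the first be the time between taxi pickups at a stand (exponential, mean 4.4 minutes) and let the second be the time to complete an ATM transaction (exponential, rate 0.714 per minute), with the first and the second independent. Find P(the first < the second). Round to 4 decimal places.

λ_1 = 1/4.4 = 0.227273, λ_2 = 0.714.
For independent exponentials, P(the first < the second) = λ_1/(λ_1+λ_2) = 0.227273/0.941273 ≈ 0.2415.

0.2415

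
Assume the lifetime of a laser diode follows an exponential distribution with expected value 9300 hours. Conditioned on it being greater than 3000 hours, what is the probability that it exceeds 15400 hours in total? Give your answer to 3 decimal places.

The rate is λ = 1/9300 = 0.000107527 per hour.
By the memoryless property, P(X > 3000+12400 | X > 3000) = P(X > 12400).
P(X > 12400) = e^(−1.3333) ≈ 0.264.

0.264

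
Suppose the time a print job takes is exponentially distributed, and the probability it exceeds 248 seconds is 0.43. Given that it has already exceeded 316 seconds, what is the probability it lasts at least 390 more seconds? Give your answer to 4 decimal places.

0.2652

From e^(−λ·248) = 0.43, λ = −ln(0.43)/248 = 0.00340311.
Memoryless: P(X > 316+390 | X > 316) = P(X > 390) = e^(−0.00340311·390) ≈ 0.2652.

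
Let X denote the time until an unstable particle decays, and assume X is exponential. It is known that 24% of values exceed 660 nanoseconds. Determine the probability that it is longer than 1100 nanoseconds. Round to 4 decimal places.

e^(−λ·660) = 0.24 ⇒ λ = −ln(0.24)/660 = 0.0021623.
P(X > 1100) = e^(−0.0021623·1100) = e^(−2.3785) ≈ 0.0927.

0.0927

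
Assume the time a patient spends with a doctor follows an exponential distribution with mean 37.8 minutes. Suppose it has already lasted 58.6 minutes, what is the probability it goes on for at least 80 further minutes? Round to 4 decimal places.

0.1205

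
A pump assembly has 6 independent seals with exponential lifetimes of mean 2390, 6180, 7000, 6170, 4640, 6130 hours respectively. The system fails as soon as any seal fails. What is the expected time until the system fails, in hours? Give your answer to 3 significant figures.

791

The first failure time is exponential with rate Σλ_i = 1/2390 + 1/6180 + 1/7000 + 1/6170 + 1/4640 + 1/6130 = 0.0012638 per hour.
E[min] = 1/Σλ = 1/0.0012638 = 791.262 hours.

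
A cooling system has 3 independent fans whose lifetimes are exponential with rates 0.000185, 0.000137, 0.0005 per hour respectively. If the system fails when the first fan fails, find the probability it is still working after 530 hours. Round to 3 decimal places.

0.647

The time to first failure is exponential with rate Σλ = 0.000185 + 0.000137 + 0.0005 = 0.000822.
P(min > 530) = e^(−0.000822·530) = e^(−0.43566) ≈ 0.647.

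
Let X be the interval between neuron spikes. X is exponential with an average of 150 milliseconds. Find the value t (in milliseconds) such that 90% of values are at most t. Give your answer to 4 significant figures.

345.4

The rate is λ = 1/150 = 0.00666667 per millisecond.
Set 1 − e^(−λt) = 0.9, so t = −ln(0.1)/λ = 2.3026/0.00666667 ≈ 345.388 milliseconds.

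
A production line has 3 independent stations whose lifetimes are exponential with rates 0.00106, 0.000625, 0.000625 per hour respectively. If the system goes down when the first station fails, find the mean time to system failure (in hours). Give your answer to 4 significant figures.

The time to first failure is exponential with rate Σλ = 0.00106 + 0.000625 + 0.000625 = 0.00231.
E[min] = 1/Σλ = 1/0.00231 = 432.9 hours.

432.9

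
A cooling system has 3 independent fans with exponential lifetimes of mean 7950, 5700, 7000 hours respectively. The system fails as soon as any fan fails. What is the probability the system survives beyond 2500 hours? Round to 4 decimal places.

0.3295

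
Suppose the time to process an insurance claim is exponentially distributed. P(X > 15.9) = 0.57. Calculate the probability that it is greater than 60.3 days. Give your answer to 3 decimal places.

0.119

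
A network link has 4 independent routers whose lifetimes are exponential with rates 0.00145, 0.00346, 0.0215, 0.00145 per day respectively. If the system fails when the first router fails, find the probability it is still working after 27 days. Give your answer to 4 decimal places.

0.4713

The time to first failure is exponential with rate Σλ = 0.00145 + 0.00346 + 0.0215 + 0.00145 = 0.02786.
P(min > 27) = e^(−0.02786·27) = e^(−0.75222) ≈ 0.4713.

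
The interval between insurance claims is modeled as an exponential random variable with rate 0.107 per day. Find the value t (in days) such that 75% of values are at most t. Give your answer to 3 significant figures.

13.0

Set 1 − e^(−λt) = 0.75, so t = −ln(0.25)/λ = 1.3863/0.107 ≈ 12.956 days.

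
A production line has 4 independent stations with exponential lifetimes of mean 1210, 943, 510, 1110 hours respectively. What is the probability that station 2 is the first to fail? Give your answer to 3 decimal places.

Rates: λ_i = 1/mean_i → 0.000826446, 0.00106045, 0.00196078, 0.000900901; Σλ = 0.00474858.
P(station 2 first) = λ_2/Σλ = 0.00106045/0.00474858 ≈ 0.223.

0.223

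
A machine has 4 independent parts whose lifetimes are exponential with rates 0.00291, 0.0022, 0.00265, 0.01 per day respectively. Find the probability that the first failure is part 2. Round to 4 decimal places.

0.1239

The time to first failure is exponential with rate Σλ = 0.00291 + 0.0022 + 0.00265 + 0.01 = 0.01776.
P(part 2 first) = λ_2/Σλ = 0.0022/0.01776 ≈ 0.1239.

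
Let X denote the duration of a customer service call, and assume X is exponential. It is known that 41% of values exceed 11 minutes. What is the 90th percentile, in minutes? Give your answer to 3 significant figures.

28.4

e^(−λ·11) = 0.41 ⇒ λ = −ln(0.41)/11 = 0.0810544.
90th percentile: 1 − e^(−λt) = 0.9, t = −ln(0.1)/λ = 28.4079 minutes.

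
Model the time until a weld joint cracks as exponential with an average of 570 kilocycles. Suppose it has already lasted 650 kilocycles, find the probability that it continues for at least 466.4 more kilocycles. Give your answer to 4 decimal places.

The rate is λ = 1/570 = 0.00175439 per kilocycle.
The exponential is memoryless, so the remaining time is again Exp(λ): the condition X > 650 is irrelevant.
P(X > 466.4) = e^(−0.81825) ≈ 0.4412.

0.4412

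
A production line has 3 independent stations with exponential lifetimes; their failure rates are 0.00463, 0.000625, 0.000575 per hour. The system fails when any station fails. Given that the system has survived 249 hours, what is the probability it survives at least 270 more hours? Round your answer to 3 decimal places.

0.207

Time to first failure ~ Exp(Σλ) with Σλ = 0.00583.
By memorylessness, P(T > 249+270 | T > 249) = P(T > 270) = e^(−0.00583·270) ≈ 0.207.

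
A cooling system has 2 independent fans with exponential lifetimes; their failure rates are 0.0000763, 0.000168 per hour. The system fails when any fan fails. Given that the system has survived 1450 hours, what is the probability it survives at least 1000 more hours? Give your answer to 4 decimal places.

0.7833

Time to first failure ~ Exp(Σλ) with Σλ = 0.0002443.
By memorylessness, P(T > 1450+1000 | T > 1450) = P(T > 1000) = e^(−0.0002443·1000) ≈ 0.7833.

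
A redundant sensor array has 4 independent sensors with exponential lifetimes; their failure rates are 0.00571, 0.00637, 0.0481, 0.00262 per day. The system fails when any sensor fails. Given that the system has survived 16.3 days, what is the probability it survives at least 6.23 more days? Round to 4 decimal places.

0.6762

Time to first failure ~ Exp(Σλ) with Σλ = 0.0628.
By memorylessness, P(T > 16.3+6.23 | T > 16.3) = P(T > 6.23) = e^(−0.0628·6.23) ≈ 0.6762.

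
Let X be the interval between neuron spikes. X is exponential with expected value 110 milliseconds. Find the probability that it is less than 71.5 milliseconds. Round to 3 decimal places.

0.478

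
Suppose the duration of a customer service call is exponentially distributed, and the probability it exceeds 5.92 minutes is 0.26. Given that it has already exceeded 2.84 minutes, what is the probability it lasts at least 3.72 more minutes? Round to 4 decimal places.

From e^(−λ·5.92) = 0.26, λ = −ln(0.26)/5.92 = 0.227546.
Memoryless: P(X > 2.84+3.72 | X > 2.84) = P(X > 3.72) = e^(−0.227546·3.72) ≈ 0.4289.

0.4289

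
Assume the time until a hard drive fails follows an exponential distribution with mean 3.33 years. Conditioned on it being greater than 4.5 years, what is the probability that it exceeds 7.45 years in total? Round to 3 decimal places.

The rate is λ = 1/3.33 = 0.3003 per year.
The exponential is memoryless, so the remaining time is again Exp(λ): the condition X > 4.5 is irrelevant.
P(X > 2.95) = e^(−0.88589) ≈ 0.412.

0.412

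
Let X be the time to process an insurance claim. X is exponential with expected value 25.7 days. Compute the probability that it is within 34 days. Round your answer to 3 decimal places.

The rate is λ = 1/25.7 = 0.0389105 per day.
P(X ≤ 34) = 1 − e^(−λ·34) = 1 − e^(−1.323) ≈ 0.734.

0.734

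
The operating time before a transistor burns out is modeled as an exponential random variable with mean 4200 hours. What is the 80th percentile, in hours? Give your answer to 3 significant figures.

6760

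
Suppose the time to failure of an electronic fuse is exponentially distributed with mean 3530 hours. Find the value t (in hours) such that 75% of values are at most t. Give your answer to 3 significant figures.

The rate is λ = 1/3530 = 0.000283286 per hour.
Set 1 − e^(−λt) = 0.75, so t = −ln(0.25)/λ = 1.3863/0.000283286 ≈ 4893.62 hours.

4890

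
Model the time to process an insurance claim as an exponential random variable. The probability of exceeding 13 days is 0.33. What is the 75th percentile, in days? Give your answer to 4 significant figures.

16.26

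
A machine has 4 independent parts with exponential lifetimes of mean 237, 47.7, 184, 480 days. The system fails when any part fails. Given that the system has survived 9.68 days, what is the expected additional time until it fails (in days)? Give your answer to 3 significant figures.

First-failure rate Σλ = 1/237 + 1/47.7 + 1/184 + 1/480 = 0.0327019.
By memorylessness the expected residual is 1/Σλ = 30.5793 days, regardless of the 9.68 already elapsed.

30.6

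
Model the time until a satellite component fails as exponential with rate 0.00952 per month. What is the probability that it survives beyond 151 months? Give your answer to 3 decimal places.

P(X > 151) = e^(−λ·151) = e^(−1.4375) ≈ 0.238.

0.238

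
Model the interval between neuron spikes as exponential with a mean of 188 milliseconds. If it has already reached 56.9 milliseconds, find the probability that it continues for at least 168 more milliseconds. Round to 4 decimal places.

The rate is λ = 1/188 = 0.00531915 per millisecond.
By the memoryless property, P(X > 56.9+168 | X > 56.9) = P(X > 168).
P(X > 168) = e^(−0.89362) ≈ 0.4092.

0.4092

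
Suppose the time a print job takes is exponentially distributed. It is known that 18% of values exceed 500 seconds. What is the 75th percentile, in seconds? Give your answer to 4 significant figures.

404.2

e^(−λ·500) = 0.18 ⇒ λ = −ln(0.18)/500 = 0.0034296.
75th percentile: 1 − e^(−λt) = 0.75, t = −ln(0.25)/λ = 404.215 seconds.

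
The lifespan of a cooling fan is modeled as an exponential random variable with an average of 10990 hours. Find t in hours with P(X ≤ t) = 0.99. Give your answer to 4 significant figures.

50610

The rate is λ = 1/10990 = 0.0000909918 per hour.
Set 1 − e^(−λt) = 0.99, so t = −ln(0.01)/λ = 4.6052/0.0000909918 ≈ 50610.8 hours.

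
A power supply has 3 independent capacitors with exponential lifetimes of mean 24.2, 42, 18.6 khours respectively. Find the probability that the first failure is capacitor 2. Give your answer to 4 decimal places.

Rates: λ_i = 1/mean_i → 0.0413223, 0.0238095, 0.0537634; Σλ = 0.118895.
P(capacitor 2 first) = λ_2/Σλ = 0.0238095/0.118895 ≈ 0.2003.

0.2003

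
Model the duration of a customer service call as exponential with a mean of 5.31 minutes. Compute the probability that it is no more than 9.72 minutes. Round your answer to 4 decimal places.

0.8397

The rate is λ = 1/5.31 = 0.188324 per minute.
P(X ≤ 9.72) = 1 − e^(−λ·9.72) = 1 − e^(−1.8305) ≈ 0.8397.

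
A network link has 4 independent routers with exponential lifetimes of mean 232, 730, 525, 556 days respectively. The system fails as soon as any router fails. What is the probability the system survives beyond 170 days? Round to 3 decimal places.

0.203

The first failure time is exponential with rate Σλ_i = 1/232 + 1/730 + 1/525 + 1/556 = 0.00938353 per day.
P(min > 170) = e^(−0.00938353·170) = e^(−1.5952) ≈ 0.203.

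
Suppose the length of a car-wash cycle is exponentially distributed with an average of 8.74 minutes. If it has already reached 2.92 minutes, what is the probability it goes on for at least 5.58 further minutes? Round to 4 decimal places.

The rate is λ = 1/8.74 = 0.114416 per minute.
By the memoryless property, P(X > 2.92+5.58 | X > 2.92) = P(X > 5.58).
P(X > 5.58) = e^(−0.63844) ≈ 0.5281.

0.5281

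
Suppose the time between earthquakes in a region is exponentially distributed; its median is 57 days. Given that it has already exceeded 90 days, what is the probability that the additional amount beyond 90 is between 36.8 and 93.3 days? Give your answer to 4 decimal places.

0.3177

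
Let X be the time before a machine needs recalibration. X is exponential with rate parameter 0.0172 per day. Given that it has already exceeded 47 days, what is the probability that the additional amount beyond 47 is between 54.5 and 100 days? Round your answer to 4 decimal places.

0.2126

Memoryless: the residual past 47 is again Exp(λ).
P(54.5 < residual < 100) = e^(−λ·54.5) − e^(−λ·100) = 0.39164 − 0.17907 ≈ 0.2126.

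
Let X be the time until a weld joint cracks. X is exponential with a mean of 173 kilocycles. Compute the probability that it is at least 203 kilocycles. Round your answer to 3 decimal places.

The rate is λ = 1/173 = 0.00578035 per kilocycle.
P(X > 203) = e^(−λ·203) = e^(−1.1734) ≈ 0.309.

0.309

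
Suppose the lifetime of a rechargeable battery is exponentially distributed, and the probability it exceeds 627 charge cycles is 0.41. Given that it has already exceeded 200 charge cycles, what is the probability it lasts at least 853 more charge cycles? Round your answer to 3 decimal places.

From e^(−λ·627) = 0.41, λ = −ln(0.41)/627 = 0.00142201.
Memoryless: P(X > 200+853 | X > 200) = P(X > 853) = e^(−0.00142201·853) ≈ 0.297.

0.297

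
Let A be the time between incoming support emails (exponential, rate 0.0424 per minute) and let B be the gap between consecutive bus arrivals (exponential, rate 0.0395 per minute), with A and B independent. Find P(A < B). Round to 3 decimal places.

λ_1 = 0.0424, λ_2 = 0.0395.
For independent exponentials, P(A < B) = λ_1/(λ_1+λ_2) = 0.0424/0.0819 ≈ 0.518.

0.518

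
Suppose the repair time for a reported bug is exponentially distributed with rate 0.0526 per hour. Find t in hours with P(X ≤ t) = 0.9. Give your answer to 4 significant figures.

43.78

Set 1 − e^(−λt) = 0.9, so t = −ln(0.1)/λ = 2.3026/0.0526 ≈ 43.7754 hours.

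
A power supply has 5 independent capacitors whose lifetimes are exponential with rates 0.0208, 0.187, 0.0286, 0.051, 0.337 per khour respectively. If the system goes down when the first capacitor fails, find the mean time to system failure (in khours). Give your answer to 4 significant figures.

1.602

The time to first failure is exponential with rate Σλ = 0.0208 + 0.187 + 0.0286 + 0.051 + 0.337 = 0.6244.
E[min] = 1/Σλ = 1/0.6244 = 1.60154 khours.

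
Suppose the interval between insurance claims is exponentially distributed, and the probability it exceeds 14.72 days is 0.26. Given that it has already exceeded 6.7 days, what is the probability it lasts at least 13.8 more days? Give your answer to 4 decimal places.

0.2828

From e^(−λ·14.72) = 0.26, λ = −ln(0.26)/14.72 = 0.0915132.
Memoryless: P(X > 6.7+13.8 | X > 6.7) = P(X > 13.8) = e^(−0.0915132·13.8) ≈ 0.2828.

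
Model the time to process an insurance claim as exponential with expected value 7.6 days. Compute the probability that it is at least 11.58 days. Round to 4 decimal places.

0.2179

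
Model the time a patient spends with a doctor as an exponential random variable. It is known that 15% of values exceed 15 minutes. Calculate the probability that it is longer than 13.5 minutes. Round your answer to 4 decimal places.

0.1813

e^(−λ·15) = 0.15 ⇒ λ = −ln(0.15)/15 = 0.126475.
P(X > 13.5) = e^(−0.126475·13.5) = e^(−1.7074) ≈ 0.1813.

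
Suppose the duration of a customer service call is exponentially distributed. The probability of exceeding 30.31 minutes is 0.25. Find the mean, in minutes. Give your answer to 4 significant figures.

e^(−λ·30.31) = 0.25 ⇒ λ = −ln(0.25)/30.31 = 0.0457372.
Mean = 1/λ = 21.864 minutes.

21.86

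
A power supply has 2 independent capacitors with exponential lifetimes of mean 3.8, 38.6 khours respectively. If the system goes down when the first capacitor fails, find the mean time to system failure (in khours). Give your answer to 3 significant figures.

3.46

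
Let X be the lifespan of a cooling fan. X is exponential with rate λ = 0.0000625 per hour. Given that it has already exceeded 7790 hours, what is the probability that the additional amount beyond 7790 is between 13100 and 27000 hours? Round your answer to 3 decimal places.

0.256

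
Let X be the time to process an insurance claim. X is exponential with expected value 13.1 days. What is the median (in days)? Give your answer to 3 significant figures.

9.08

The rate is λ = 1/13.1 = 0.0763359 per day.
Set 1 − e^(−λt) = 0.5, so t = −ln(0.5)/λ = 0.69315/0.0763359 ≈ 9.08023 days.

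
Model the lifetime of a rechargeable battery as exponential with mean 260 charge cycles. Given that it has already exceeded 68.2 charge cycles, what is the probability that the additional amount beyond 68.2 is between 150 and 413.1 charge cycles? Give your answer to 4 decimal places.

The rate is λ = 1/260 = 0.00384615 per charge cycle.
Memoryless: the residual past 68.2 is again Exp(λ).
P(150 < residual < 413.1) = e^(−λ·150) − e^(−λ·413.1) = 0.56162 − 0.20416 ≈ 0.3575.

0.3575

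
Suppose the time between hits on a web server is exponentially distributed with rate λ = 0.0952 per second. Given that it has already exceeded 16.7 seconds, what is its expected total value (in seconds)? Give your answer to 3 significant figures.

27.2

By memorylessness, E[X | X > 16.7] = 16.7 + 1/λ = 16.7 + 10.5042 = 27.2042 seconds.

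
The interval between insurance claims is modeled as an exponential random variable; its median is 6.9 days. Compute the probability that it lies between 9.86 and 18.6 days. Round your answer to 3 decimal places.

For an exponential, median = ln(2)/λ, so λ = ln 2 / 6.9 = 0.100456 per day.
P(9.86 < X < 18.6) = e^(−λ·9.86) − e^(−λ·18.6) = 0.37139 − 0.15436 ≈ 0.217.

0.217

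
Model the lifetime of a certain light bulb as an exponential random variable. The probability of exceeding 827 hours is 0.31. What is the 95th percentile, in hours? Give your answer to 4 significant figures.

e^(−λ·827) = 0.31 ⇒ λ = −ln(0.31)/827 = 0.00141618.
95th percentile: 1 − e^(−λt) = 0.95, t = −ln(0.05)/λ = 2115.36 hours.

2115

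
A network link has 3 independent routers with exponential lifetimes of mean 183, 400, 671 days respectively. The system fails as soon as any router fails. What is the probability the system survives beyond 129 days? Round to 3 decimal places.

The first failure time is exponential with rate Σλ_i = 1/183 + 1/400 + 1/671 = 0.00945479 per day.
P(min > 129) = e^(−0.00945479·129) = e^(−1.2197) ≈ 0.295.

0.295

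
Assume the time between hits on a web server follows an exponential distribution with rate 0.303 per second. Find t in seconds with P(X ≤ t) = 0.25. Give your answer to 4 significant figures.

Set 1 − e^(−λt) = 0.25, so t = −ln(0.75)/λ = 0.28768/0.303 ≈ 0.949446 seconds.

0.9494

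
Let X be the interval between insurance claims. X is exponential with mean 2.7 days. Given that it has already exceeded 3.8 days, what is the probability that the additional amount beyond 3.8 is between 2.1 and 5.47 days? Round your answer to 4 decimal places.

0.3276

The rate is λ = 1/2.7 = 0.37037 per day.
Memoryless: the residual past 3.8 is again Exp(λ).
P(2.1 < residual < 5.47) = e^(−λ·2.1) − e^(−λ·5.47) = 0.45943 − 0.13187 ≈ 0.3276.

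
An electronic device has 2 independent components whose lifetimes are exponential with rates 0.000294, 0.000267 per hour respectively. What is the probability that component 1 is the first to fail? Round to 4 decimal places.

The time to first failure is exponential with rate Σλ = 0.000294 + 0.000267 = 0.000561.
P(component 1 first) = λ_1/Σλ = 0.000294/0.000561 ≈ 0.5241.

0.5241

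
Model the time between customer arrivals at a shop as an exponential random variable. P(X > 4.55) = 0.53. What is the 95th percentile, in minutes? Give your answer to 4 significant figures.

e^(−λ·4.55) = 0.53 ⇒ λ = −ln(0.53)/4.55 = 0.139534.
95th percentile: 1 − e^(−λt) = 0.95, t = −ln(0.05)/λ = 21.4696 minutes.

21.47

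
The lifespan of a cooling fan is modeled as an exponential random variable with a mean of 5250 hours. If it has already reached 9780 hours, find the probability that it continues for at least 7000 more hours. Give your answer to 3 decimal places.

The rate is λ = 1/5250 = 0.000190476 per hour.
P(X > s+t | X > s) = e^(−λ(s+t))/e^(−λs) = e^(−λt), independent of s = 9780.
P(X > 7000) = e^(−1.3333) ≈ 0.264.

0.264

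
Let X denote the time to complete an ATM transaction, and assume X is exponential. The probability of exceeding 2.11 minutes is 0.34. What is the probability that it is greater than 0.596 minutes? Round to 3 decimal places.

0.737

e^(−λ·2.11) = 0.34 ⇒ λ = −ln(0.34)/2.11 = 0.511284.
P(X > 0.596) = e^(−0.511284·0.596) = e^(−0.30473) ≈ 0.737.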